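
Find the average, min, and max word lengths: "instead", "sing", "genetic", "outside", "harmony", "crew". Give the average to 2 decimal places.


Lengths: "instead"=7, "sing"=4, "genetic"=7, "outside"=7, "harmony"=7, "crew"=4
Sum = 36, Count = 6
Average = 36/6 = 6.00
= avg=6.00, min=4, max=7


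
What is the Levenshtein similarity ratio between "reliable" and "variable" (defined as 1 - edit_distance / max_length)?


Word 1: "reliable" (length 8)
Word 2: "variable" (length 8)
One optimal edit sequence:
  1. substitute 'r' -> 'v'  (+1)
  2. substitute 'e' -> 'a'  (+1)
  3. substitute 'l' -> 'r'  (+1)
  4. keep 'i'
  5. keep 'a'
  6. keep 'b'
  7. keep 'l'
  8. keep 'e'
Edit distance = 3
Max length = max(8, 8) = 8
Similarity = 1 - 3/8
= 0.6250


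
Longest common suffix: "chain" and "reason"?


Word 1: "chain"
Word 2: "reason"
Comparing from end:
  Pos -1: 'n' == 'n'
  Pos -2: 'i' != 'o' (stop)
LCS = "n" (length 1)


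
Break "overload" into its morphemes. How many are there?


Word: "overload"
Morphemes: over- / load
Each morpheme carries meaning
= 2 morphemes


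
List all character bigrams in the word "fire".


Word: "fire" (length 4)
Number of bigrams = 4 - 2 + 1 = 3
  Position 0: "fi"
  Position 1: "ir"
  Position 2: "re"
Bigrams = "fi", "ir", "re"


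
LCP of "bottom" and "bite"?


Word 1: "bottom"
Word 2: "bite"
Comparing from start:
  Pos 0: 'b' == 'b'
  Pos 1: 'o' != 'i' (stop)
LCP = "b" (length 1)


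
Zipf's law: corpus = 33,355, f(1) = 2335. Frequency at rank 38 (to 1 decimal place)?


Zipf's law: f(r) = f(1) / r
f(1) = 2335
f(38) = 2335 / 38
= 61.4 occurrences


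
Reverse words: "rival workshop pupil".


Original: "rival workshop pupil"
Words (1..n): rival | workshop | pupil
Reversed (n..1): pupil | workshop | rival
Result = "pupil workshop rival"


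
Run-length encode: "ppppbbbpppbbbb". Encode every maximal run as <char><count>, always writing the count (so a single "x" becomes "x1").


String: "ppppbbbpppbbbb"
Scanning for consecutive runs:
  'p' x 4
  'b' x 3
  'p' x 3
  'b' x 4
RLE = "p4b3p3b4"


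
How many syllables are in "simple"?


Word: "simple"
Syllable breakdown: sim | ple
Counting: 2 parts
= 2 syllables


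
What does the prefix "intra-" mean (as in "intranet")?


Prefix: intra-
Example: intranet = intra- + net
Meaning = within


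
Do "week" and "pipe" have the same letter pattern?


Pattern of "week": [0, 1, 1, 2]
Pattern of "pipe": [0, 1, 0, 2]
Patterns do not match
Same pattern = No


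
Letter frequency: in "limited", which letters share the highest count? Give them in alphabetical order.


Word: "limited"
Letter counts:
  'd': 1
  'e': 1
  'i': 2
  'l': 1
  'm': 1
  't': 1
Maximum count = 2
Most frequent = 'i' (2 times each)


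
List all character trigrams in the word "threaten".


Word: "threaten" (length 8)
Number of trigrams = 8 - 3 + 1 = 6
  Position 0: "thr"
  Position 1: "hre"
  Position 2: "rea"
  Position 3: "eat"
  Position 4: "ate"
  Position 5: "ten"
Trigrams = "thr", "hre", "rea", "eat", "ate", "ten"


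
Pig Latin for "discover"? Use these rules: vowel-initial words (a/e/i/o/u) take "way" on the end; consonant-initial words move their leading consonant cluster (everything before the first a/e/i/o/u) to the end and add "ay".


Word: "discover"
Starts with consonant(s) → move to end, add 'ay'
Consonant cluster: "d"
Pig Latin = "iscoverday"


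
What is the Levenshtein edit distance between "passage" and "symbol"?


Word 1: "passage" (length 7)
Word 2: "symbol" (length 6)
One optimal edit sequence (insert/delete/substitute each cost 1):
  1. delete 'p'  (+1)
  2. substitute 'a' -> 's'  (+1)
  3. substitute 's' -> 'y'  (+1)
  4. substitute 's' -> 'm'  (+1)
  5. substitute 'a' -> 'b'  (+1)
  6. substitute 'g' -> 'o'  (+1)
  7. substitute 'e' -> 'l'  (+1)
Total edit operations: 7
Edit distance = 7


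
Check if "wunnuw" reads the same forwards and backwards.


Word: "wunnuw"
Reversed: "wunnuw"
Forward == Backward? wunnuw == wunnuw
Palindrome = Yes


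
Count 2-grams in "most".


Word: "most" (length 4)
Number of 2-grams = length - 2 + 1 = 4 - 2 + 1
= 3


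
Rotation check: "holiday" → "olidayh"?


Word: "holiday", Candidate: "olidayh"
Method: check if candidate is substring of word+word
"holidayholiday" contains "olidayh"? Yes
Is rotation = Yes


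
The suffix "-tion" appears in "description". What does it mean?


Suffix: -tion
As in: description -> describe + -tion, with a spelling change
Meaning = act or process


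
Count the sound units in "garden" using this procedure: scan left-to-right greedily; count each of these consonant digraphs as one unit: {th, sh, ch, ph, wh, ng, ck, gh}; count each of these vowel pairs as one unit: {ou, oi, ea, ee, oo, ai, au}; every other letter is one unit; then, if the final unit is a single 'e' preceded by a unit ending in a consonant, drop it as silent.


Word: "garden" (6 letters)
Left-to-right scan:
  (1) 'g' (letter)
  (2) 'a' (letter)
  (3) 'r' (letter)
  (4) 'd' (letter)
  (5) 'e' (letter)
  (6) 'n' (letter)
Units from scan: 6
Sound units = 6 units


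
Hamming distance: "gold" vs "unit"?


Comparing character by character (same length = 4):
  Pos 0: 'g' vs 'u' !=
  Pos 1: 'o' vs 'n' !=
  Pos 2: 'l' vs 'i' !=
  Pos 3: 'd' vs 't' !=
Hamming distance = 4


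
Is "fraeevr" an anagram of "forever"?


Word 1: "forever" → sorted: eeforrv
Word 2: "fraeevr" → sorted: aeefrrv
Same letters? eeforrv != aeefrrv
Anagram = No


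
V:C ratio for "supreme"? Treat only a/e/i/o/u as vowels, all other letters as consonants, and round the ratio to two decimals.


Word: "supreme"
Vowels (a,e,i,o,u): 3
Consonants: 4
Ratio = 3/4
= 0.75


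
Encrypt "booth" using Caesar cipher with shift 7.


Word: "booth"
Shift: 7
Each letter → (letter + shift) mod 26:
  'b' (1) + 7 = 8 → 'i'
  'o' (14) + 7 = 21 → 'v'
  'o' (14) + 7 = 21 → 'v'
  't' (19) + 7 = 0 → 'a'
  'h' (7) + 7 = 14 → 'o'
Result = "ivvao"


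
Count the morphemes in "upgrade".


Word: "upgrade"
Morphemes: up- / grade
Each morpheme carries meaning
= 2 morphemes


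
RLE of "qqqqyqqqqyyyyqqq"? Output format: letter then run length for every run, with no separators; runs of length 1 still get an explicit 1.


String: "qqqqyqqqqyyyyqqq"
Scanning for consecutive runs:
  'q' x 4
  'y' x 1
  'q' x 4
  'y' x 4
  'q' x 3
RLE = "q4y1q4y4q3"


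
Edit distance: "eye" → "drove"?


Word 1: "eye" (length 3)
Word 2: "drove" (length 5)
One optimal edit sequence (insert/delete/substitute each cost 1):
  1. insert 'd'  (+1)
  2. insert 'r'  (+1)
  3. substitute 'e' -> 'o'  (+1)
  4. substitute 'y' -> 'v'  (+1)
  5. keep 'e'
Total edit operations: 4
Edit distance = 4


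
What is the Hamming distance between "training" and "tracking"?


Comparing character by character (same length = 8):
  Pos 0: 't' vs 't' =
  Pos 1: 'r' vs 'r' =
  Pos 2: 'a' vs 'a' =
  Pos 3: 'i' vs 'c' !=
  Pos 4: 'n' vs 'k' !=
  Pos 5: 'i' vs 'i' =
  Pos 6: 'n' vs 'n' =
  Pos 7: 'g' vs 'g' =
Hamming distance = 2


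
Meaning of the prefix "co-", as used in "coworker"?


Prefix: co-
Example: coworker (co- + worker)
Meaning = together


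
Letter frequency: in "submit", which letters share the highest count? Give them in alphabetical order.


Word: "submit"
Letter counts:
  'b': 1
  'i': 1
  'm': 1
  's': 1
  't': 1
  'u': 1
Maximum count = 1
Most frequent = 'b', 'i', 'm', 's', 't', 'u' (1 time each)


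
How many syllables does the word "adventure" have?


Word: "adventure"
Syllable breakdown: ad / ven / ture
Counting: 3 parts
= 3 syllables


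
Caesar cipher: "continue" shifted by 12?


Word: "continue"
Shift: 12
Each letter → (letter + shift) mod 26:
  'c' (2) + 12 = 14 → 'o'
  'o' (14) + 12 = 0 → 'a'
  'n' (13) + 12 = 25 → 'z'
  't' (19) + 12 = 5 → 'f'
  'i' (8) + 12 = 20 → 'u'
  'n' (13) + 12 = 25 → 'z'
  'u' (20) + 12 = 6 → 'g'
  'e' (4) + 12 = 16 → 'q'
Result = "oazfuzgq"


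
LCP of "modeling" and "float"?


Word 1: "modeling"
Word 2: "float"
Comparing from start:
  Pos 0: 'm' != 'f' (stop)
LCP = "" (length 0)


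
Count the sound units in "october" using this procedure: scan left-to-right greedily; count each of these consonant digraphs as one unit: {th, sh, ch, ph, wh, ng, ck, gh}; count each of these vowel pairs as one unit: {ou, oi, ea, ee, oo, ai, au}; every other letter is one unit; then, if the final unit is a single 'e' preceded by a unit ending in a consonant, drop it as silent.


Word: "october" (7 letters)
Left-to-right scan:
  1. 'o' (letter)
  2. 'c' (letter)
  3. 't' (letter)
  4. 'o' (letter)
  5. 'b' (letter)
  6. 'e' (letter)
  7. 'r' (letter)
Units from scan: 7
Sound units = 7 units


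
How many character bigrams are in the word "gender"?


Word: "gender" (length 6)
Number of 2-grams = length - 2 + 1 = 6 - 2 + 1
= 5


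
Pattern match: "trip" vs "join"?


Pattern of "trip": [0, 1, 2, 3]
Pattern of "join": [0, 1, 2, 3]
Patterns match
Same pattern = Yes


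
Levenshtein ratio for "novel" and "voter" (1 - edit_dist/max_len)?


Word 1: "novel" (length 5)
Word 2: "voter" (length 5)
One optimal edit sequence:
  1. substitute 'n' -> 'v'  (+1)
  2. keep 'o'
  3. substitute 'v' -> 't'  (+1)
  4. keep 'e'
  5. substitute 'l' -> 'r'  (+1)
Edit distance = 3
Max length = max(5, 5) = 5
Similarity = 1 - 3/5
= 0.4000


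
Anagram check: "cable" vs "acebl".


Word 1: "cable" → sorted: abcel
Word 2: "acebl" → sorted: abcel
Same letters? abcel == abcel
Anagram = Yes


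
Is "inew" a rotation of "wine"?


Word: "wine", Candidate: "inew"
Method: check if candidate is substring of word+word
"winewine" contains "inew"? Yes
Is rotation = Yes


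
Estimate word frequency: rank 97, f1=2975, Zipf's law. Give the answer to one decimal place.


Zipf's law: f(r) = f(1) / r
f(1) = 2975
f(97) = 2975 / 97
= 30.7 occurrences


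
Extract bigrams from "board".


Word: "board" (length 5)
Number of bigrams = 5 - 2 + 1 = 4
  Position 0: "bo"
  Position 1: "oa"
  Position 2: "ar"
  Position 3: "rd"
Bigrams = "bo", "oa", "ar", "rd"


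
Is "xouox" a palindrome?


Word: "xouox"
Reversed: "xouox"
Forward == Backward? xouox == xouox
Palindrome = Yes


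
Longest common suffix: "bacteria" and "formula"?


Word 1: "bacteria"
Word 2: "formula"
Comparing from end:
  Pos -1: 'a' == 'a'
  Pos -2: 'i' != 'l' (stop)
LCS = "a" (length 1)


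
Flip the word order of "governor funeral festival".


Original: "governor funeral festival"
Words (1..n): governor | funeral | festival
Reversed (n..1): festival | funeral | governor
Result = "festival funeral governor"


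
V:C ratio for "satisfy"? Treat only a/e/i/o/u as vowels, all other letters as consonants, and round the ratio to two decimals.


Word: "satisfy"
Vowels (a,e,i,o,u): 2
Consonants: 5
Ratio = 2/5
= 0.40


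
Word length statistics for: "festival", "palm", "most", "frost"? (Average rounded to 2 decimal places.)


Lengths: "festival"=8, "palm"=4, "most"=4, "frost"=5
Sum = 21, Count = 4
Average = 21/4 = 5.25
= avg=5.25, min=4, max=8


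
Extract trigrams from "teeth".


Word: "teeth" (length 5)
Number of trigrams = 5 - 3 + 1 = 3
  Position 0: "tee"
  Position 1: "eet"
  Position 2: "eth"
Trigrams = "tee", "eet", "eth"


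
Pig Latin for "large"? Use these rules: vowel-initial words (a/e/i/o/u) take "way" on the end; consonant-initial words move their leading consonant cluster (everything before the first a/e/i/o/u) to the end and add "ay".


Word: "large"
Starts with consonant(s) → move to end, add 'ay'
Consonant cluster: "l"
Pig Latin = "argelay"


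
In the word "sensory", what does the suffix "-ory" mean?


Suffix: -ory
Example: sensory (sense + -ory, with a spelling change)
Meaning = relating to / place for


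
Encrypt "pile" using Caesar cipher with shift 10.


Word: "pile"
Shift: 10
Each letter → (letter + shift) mod 26:
  'p' (15) + 10 = 25 → 'z'
  'i' (8) + 10 = 18 → 's'
  'l' (11) + 10 = 21 → 'v'
  'e' (4) + 10 = 14 → 'o'
Result = "zsvo"


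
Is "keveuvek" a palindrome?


Word: "keveuvek"
Reversed: "kevuevek"
Forward == Backward? keveuvek != kevuevek
Palindrome = No


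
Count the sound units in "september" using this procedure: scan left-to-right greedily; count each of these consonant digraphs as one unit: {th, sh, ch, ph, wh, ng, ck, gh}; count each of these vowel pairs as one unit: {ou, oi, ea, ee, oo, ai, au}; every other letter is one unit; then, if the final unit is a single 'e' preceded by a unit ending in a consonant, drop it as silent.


Word: "september" (9 letters)
Left-to-right scan:
  1. 's' (letter)
  2. 'e' (letter)
  3. 'p' (letter)
  4. 't' (letter)
  5. 'e' (letter)
  6. 'm' (letter)
  7. 'b' (letter)
  8. 'e' (letter)
  9. 'r' (letter)
Units from scan: 9
Sound units = 9 units


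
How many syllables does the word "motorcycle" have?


Word: "motorcycle"
Syllable breakdown: mo · tor · cy · cle
Counting: 4 parts
= 4 syllables


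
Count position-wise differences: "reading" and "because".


Comparing character by character (same length = 7):
  Pos 0: 'r' vs 'b' !=
  Pos 1: 'e' vs 'e' =
  Pos 2: 'a' vs 'c' !=
  Pos 3: 'd' vs 'a' !=
  Pos 4: 'i' vs 'u' !=
  Pos 5: 'n' vs 's' !=
  Pos 6: 'g' vs 'e' !=
Hamming distance = 6


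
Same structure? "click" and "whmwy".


Pattern of "click": [0, 1, 2, 0, 3]
Pattern of "whmwy": [0, 1, 2, 0, 3]
Patterns match
Same pattern = Yes


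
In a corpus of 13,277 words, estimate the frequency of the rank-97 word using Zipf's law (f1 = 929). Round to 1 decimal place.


Zipf's law: f(r) = f(1) / r
f(1) = 929
f(97) = 929 / 97
= 9.6 occurrences


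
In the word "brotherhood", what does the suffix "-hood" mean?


Suffix: -hood
Example: brotherhood = brother + -hood
Meaning = state / condition


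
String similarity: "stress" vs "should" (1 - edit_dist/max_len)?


Word 1: "stress" (length 6)
Word 2: "should" (length 6)
One optimal edit sequence:
  1. keep 's'
  2. substitute 't' -> 'h'  (+1)
  3. substitute 'r' -> 'o'  (+1)
  4. substitute 'e' -> 'u'  (+1)
  5. substitute 's' -> 'l'  (+1)
  6. substitute 's' -> 'd'  (+1)
Edit distance = 5
Max length = max(6, 6) = 6
Similarity = 1 - 5/6
= 0.1667


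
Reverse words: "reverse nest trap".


Original: "reverse nest trap"
Words (1..n): reverse | nest | trap
Reversed (n..1): trap | nest | reverse
Result = "trap nest reverse"


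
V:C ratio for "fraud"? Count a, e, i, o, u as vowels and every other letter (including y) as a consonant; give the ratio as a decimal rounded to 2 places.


Word: "fraud"
Vowels (a,e,i,o,u): 2
Consonants: 3
Ratio = 2/3
= 0.67


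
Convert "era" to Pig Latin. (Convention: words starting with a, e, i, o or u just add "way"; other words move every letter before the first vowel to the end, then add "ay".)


Word: "era"
Starts with vowel → add 'way'
Pig Latin = "eraway"


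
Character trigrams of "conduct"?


Word: "conduct" (length 7)
Number of trigrams = 7 - 3 + 1 = 5
  Position 0: "con"
  Position 1: "ond"
  Position 2: "ndu"
  Position 3: "duc"
  Position 4: "uct"
Trigrams = "con", "ond", "ndu", "duc", "uct"


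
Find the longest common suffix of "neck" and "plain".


Word 1: "neck"
Word 2: "plain"
Comparing from end:
  Pos -1: 'k' != 'n' (stop)
LCS = "" (length 0)


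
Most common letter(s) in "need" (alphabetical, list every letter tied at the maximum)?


Word: "need"
Letter counts:
  'd': 1
  'e': 2
  'n': 1
Maximum count = 2
Most frequent = 'e' (2 times each)


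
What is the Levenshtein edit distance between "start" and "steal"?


Word 1: "start" (length 5)
Word 2: "steal" (length 5)
One optimal edit sequence (insert/delete/substitute each cost 1):
  1. keep 's'
  2. keep 't'
  3. substitute 'a' -> 'e'  (+1)
  4. substitute 'r' -> 'a'  (+1)
  5. substitute 't' -> 'l'  (+1)
Total edit operations: 3
Edit distance = 3


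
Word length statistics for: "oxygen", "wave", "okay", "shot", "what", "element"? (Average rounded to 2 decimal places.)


Lengths: "oxygen"=6, "wave"=4, "okay"=4, "shot"=4, "what"=4, "element"=7
Sum = 29, Count = 6
Average = 29/6 = 4.83
= avg=4.83, min=4, max=7


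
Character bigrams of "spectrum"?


Word: "spectrum" (length 8)
Number of bigrams = 8 - 2 + 1 = 7
  Position 0: "sp"
  Position 1: "pe"
  Position 2: "ec"
  Position 3: "ct"
  Position 4: "tr"
  Position 5: "ru"
  Position 6: "um"
Bigrams = "sp", "pe", "ec", "ct", "tr", "ru", "um"


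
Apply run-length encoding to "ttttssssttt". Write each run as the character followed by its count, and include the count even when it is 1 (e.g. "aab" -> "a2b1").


String: "ttttssssttt"
Scanning for consecutive runs:
  't' x 4
  's' x 4
  't' x 3
RLE = "t4s4t3"


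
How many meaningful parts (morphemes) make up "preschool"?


Word: "preschool"
Morphemes: pre- + school
Each morpheme carries meaning
= 2 morphemes


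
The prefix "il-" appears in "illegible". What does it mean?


Prefix: il-
Example: illegible = il- + legible
Meaning = not


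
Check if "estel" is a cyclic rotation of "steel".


Word: "steel", Candidate: "estel"
Method: check if candidate is substring of word+word
"steelsteel" contains "estel"? No
Is rotation = No


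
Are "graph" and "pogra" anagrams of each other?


Word 1: "graph" → sorted: aghpr
Word 2: "pogra" → sorted: agopr
Same letters? aghpr != agopr
Anagram = No


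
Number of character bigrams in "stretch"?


Word: "stretch" (length 7)
Number of 2-grams = length - 2 + 1 = 7 - 2 + 1
= 6


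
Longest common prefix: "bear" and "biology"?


Word 1: "bear"
Word 2: "biology"
Comparing from start:
  Pos 0: 'b' == 'b'
  Pos 1: 'e' != 'i' (stop)
LCP = "b" (length 1)


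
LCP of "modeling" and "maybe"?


Word 1: "modeling"
Word 2: "maybe"
Comparing from start:
  Pos 0: 'm' == 'm'
  Pos 1: 'o' != 'a' (stop)
LCP = "m" (length 1)


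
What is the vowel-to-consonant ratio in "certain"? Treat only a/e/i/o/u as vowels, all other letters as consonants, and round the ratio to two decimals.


Word: "certain"
Vowels (a,e,i,o,u): 3
Consonants: 4
Ratio = 3/4
= 0.75


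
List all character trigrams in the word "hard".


Word: "hard" (length 4)
Number of trigrams = 4 - 3 + 1 = 2
  Position 0: "har"
  Position 1: "ard"
Trigrams = "har", "ard"


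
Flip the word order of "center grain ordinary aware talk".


Original: "center grain ordinary aware talk"
Words (1..n): center | grain | ordinary | aware | talk
Reversed (n..1): talk | aware | ordinary | grain | center
Result = "talk aware ordinary grain center"


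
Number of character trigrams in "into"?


Word: "into" (length 4)
Number of 3-grams = length - 3 + 1 = 4 - 3 + 1
= 2


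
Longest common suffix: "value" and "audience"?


Word 1: "value"
Word 2: "audience"
Comparing from end:
  Pos -1: 'e' == 'e'
  Pos -2: 'u' != 'c' (stop)
LCS = "e" (length 1)


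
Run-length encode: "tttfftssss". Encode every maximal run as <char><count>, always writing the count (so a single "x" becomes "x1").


String: "tttfftssss"
Scanning for consecutive runs:
  't' x 3
  'f' x 2
  't' x 1
  's' x 4
RLE = "t3f2t1s4"


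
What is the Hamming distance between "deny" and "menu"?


Comparing character by character (same length = 4):
  Pos 0: 'd' vs 'm' !=
  Pos 1: 'e' vs 'e' =
  Pos 2: 'n' vs 'n' =
  Pos 3: 'y' vs 'u' !=
Hamming distance = 2


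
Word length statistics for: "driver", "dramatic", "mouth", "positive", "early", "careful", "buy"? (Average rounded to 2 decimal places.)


Lengths: "driver"=6, "dramatic"=8, "mouth"=5, "positive"=8, "early"=5, "careful"=7, "buy"=3
Sum = 42, Count = 7
Average = 42/7 = 6.00
= avg=6.00, min=3, max=8


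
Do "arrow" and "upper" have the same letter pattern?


Pattern of "arrow": [0, 1, 1, 2, 3]
Pattern of "upper": [0, 1, 1, 2, 3]
Patterns match
Same pattern = Yes


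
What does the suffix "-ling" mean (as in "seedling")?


Suffix: -ling
As in: seedling -> seed + -ling
Meaning = small / young


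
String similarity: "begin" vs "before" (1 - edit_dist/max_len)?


Word 1: "begin" (length 5)
Word 2: "before" (length 6)
One optimal edit sequence:
  1. keep 'b'
  2. keep 'e'
  3. insert 'f'  (+1)
  4. substitute 'g' -> 'o'  (+1)
  5. substitute 'i' -> 'r'  (+1)
  6. substitute 'n' -> 'e'  (+1)
Edit distance = 4
Max length = max(5, 6) = 6
Similarity = 1 - 4/6
= 0.3333


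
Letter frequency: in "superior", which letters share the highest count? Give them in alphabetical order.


Word: "superior"
Letter counts:
  'e': 1
  'i': 1
  'o': 1
  'p': 1
  'r': 2
  's': 1
  'u': 1
Maximum count = 2
Most frequent = 'r' (2 times each)


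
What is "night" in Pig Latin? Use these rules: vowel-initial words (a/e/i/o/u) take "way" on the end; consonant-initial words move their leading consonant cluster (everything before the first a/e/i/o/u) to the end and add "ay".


Word: "night"
Starts with consonant(s) → move to end, add 'ay'
Consonant cluster: "n"
Pig Latin = "ightnay"


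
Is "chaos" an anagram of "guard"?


Word 1: "guard" → sorted: adgru
Word 2: "chaos" → sorted: achos
Same letters? adgru != achos
Anagram = No


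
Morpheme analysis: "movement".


Word: "movement"
Morphemes: move | -ment
Each morpheme carries meaning
= 2 morphemes


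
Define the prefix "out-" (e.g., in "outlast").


Prefix: out-
Example: outlast = out- + last
Meaning = surpass


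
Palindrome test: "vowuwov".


Word: "vowuwov"
Reversed: "vowuwov"
Forward == Backward? vowuwov == vowuwov
Palindrome = Yes


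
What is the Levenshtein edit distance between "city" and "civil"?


Word 1: "city" (length 4)
Word 2: "civil" (length 5)
One optimal edit sequence (insert/delete/substitute each cost 1):
  1. keep 'c'
  2. keep 'i'
  3. insert 'v'  (+1)
  4. substitute 't' -> 'i'  (+1)
  5. substitute 'y' -> 'l'  (+1)
Total edit operations: 3
Edit distance = 3


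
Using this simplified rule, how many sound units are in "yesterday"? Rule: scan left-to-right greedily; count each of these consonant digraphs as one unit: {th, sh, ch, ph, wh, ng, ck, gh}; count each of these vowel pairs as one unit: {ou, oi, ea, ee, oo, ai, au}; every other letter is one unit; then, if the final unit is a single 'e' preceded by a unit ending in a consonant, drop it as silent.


Word: "yesterday" (9 letters)
Left-to-right scan:
  1. 'y' (letter)
  2. 'e' (letter)
  3. 's' (letter)
  4. 't' (letter)
  5. 'e' (letter)
  6. 'r' (letter)
  7. 'd' (letter)
  8. 'a' (letter)
  9. 'y' (letter)
Units from scan: 9
Sound units = 9 units


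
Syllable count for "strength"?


Word: "strength"
Syllable breakdown: strength
Counting: 1 part
= 1 syllable


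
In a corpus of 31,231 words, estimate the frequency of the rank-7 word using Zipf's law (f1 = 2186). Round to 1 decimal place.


Zipf's law: f(r) = f(1) / r
f(1) = 2186
f(7) = 2186 / 7
= 312.3 occurrences


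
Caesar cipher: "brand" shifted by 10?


Word: "brand"
Shift: 10
Each letter → (letter + shift) mod 26:
  'b' (1) + 10 = 11 → 'l'
  'r' (17) + 10 = 1 → 'b'
  'a' (0) + 10 = 10 → 'k'
  'n' (13) + 10 = 23 → 'x'
  'd' (3) + 10 = 13 → 'n'
Result = "lbkxn"


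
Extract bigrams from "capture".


Word: "capture" (length 7)
Number of bigrams = 7 - 2 + 1 = 6
  Position 0: "ca"
  Position 1: "ap"
  Position 2: "pt"
  Position 3: "tu"
  Position 4: "ur"
  Position 5: "re"
Bigrams = "ca", "ap", "pt", "tu", "ur", "re"


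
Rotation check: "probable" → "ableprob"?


Word: "probable", Candidate: "ableprob"
Method: check if candidate is substring of word+word
"probableprobable" contains "ableprob"? Yes
Is rotation = Yes


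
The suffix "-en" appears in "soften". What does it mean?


Suffix: -en
Example: soften = soft + -en
Meaning = to make / become


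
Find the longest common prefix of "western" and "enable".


Word 1: "western"
Word 2: "enable"
Comparing from start:
  Pos 0: 'w' != 'e' (stop)
LCP = "" (length 0)


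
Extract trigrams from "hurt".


Word: "hurt" (length 4)
Number of trigrams = 4 - 3 + 1 = 2
  Position 0: "hur"
  Position 1: "urt"
Trigrams = "hur", "urt"


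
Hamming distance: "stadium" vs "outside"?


Comparing character by character (same length = 7):
  Pos 0: 's' vs 'o' !=
  Pos 1: 't' vs 'u' !=
  Pos 2: 'a' vs 't' !=
  Pos 3: 'd' vs 's' !=
  Pos 4: 'i' vs 'i' =
  Pos 5: 'u' vs 'd' !=
  Pos 6: 'm' vs 'e' !=
Hamming distance = 6


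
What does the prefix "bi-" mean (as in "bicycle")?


Prefix: bi-
Example: bicycle = bi- + cycle
Meaning = two


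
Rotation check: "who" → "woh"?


Word: "who", Candidate: "woh"
Method: check if candidate is substring of word+word
"whowho" contains "woh"? No
Is rotation = No


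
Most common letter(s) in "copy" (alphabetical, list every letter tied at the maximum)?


Word: "copy"
Letter counts:
  'c': 1
  'o': 1
  'p': 1
  'y': 1
Maximum count = 1
Most frequent = 'c', 'o', 'p', 'y' (1 time each)


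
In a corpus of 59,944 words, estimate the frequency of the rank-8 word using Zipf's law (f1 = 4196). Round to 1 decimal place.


Zipf's law: f(r) = f(1) / r
f(1) = 4196
f(8) = 4196 / 8
= 524.5 occurrences


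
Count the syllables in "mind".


Word: "mind"
Syllable breakdown: mind
Counting: 1 part
= 1 syllable


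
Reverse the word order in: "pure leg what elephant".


Original: "pure leg what elephant"
Words (1..n): pure | leg | what | elephant
Reversed (n..1): elephant | what | leg | pure
Result = "elephant what leg pure"


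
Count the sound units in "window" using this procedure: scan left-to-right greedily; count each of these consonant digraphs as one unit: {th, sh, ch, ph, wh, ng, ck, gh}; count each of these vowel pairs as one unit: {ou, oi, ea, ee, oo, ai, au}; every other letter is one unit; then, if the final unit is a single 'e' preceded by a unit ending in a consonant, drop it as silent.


Word: "window" (6 letters)
Left-to-right scan:
  1. 'w' (letter)
  2. 'i' (letter)
  3. 'n' (letter)
  4. 'd' (letter)
  5. 'o' (letter)
  6. 'w' (letter)
Units from scan: 6
Sound units = 6 units


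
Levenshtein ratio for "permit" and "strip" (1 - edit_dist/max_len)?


Word 1: "permit" (length 6)
Word 2: "strip" (length 5)
One optimal edit sequence:
  1. substitute 'p' -> 's'  (+1)
  2. substitute 'e' -> 't'  (+1)
  3. keep 'r'
  4. delete 'm'  (+1)
  5. keep 'i'
  6. substitute 't' -> 'p'  (+1)
Edit distance = 4
Max length = max(6, 5) = 6
Similarity = 1 - 4/6
= 0.3333


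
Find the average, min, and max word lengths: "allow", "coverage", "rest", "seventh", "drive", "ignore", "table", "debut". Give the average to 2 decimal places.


Lengths: "allow"=5, "coverage"=8, "rest"=4, "seventh"=7, "drive"=5, "ignore"=6, "table"=5, "debut"=5
Sum = 45, Count = 8
Average = 45/8 = 5.63
= avg=5.63, min=4, max=8


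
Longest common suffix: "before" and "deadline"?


Word 1: "before"
Word 2: "deadline"
Comparing from end:
  Pos -1: 'e' == 'e'
  Pos -2: 'r' != 'n' (stop)
LCS = "e" (length 1)


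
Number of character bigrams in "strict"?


Word: "strict" (length 6)
Number of 2-grams = length - 2 + 1 = 6 - 2 + 1
= 5


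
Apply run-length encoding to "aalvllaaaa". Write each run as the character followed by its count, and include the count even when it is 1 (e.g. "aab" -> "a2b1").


String: "aalvllaaaa"
Scanning for consecutive runs:
  'a' x 2
  'l' x 1
  'v' x 1
  'l' x 2
  'a' x 4
RLE = "a2l1v1l2a4"


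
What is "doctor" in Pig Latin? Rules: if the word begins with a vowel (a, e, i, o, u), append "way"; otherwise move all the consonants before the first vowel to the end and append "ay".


Word: "doctor"
Starts with consonant(s) → move to end, add 'ay'
Consonant cluster: "d"
Pig Latin = "octorday"


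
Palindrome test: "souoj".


Word: "souoj"
Reversed: "jouos"
Forward == Backward? souoj != jouos
Palindrome = No


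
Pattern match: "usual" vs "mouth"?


Pattern of "usual": [0, 1, 0, 2, 3]
Pattern of "mouth": [0, 1, 2, 3, 4]
Patterns do not match
Same pattern = No


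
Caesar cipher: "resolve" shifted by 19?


Word: "resolve"
Shift: 19
Each letter → (letter + shift) mod 26:
  'r' (17) + 19 = 10 → 'k'
  'e' (4) + 19 = 23 → 'x'
  's' (18) + 19 = 11 → 'l'
  'o' (14) + 19 = 7 → 'h'
  'l' (11) + 19 = 4 → 'e'
  'v' (21) + 19 = 14 → 'o'
  'e' (4) + 19 = 23 → 'x'
Result = "kxlheox"


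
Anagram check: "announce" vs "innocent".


Word 1: "announce" → sorted: acennnou
Word 2: "innocent" → sorted: ceinnnot
Same letters? acennnou != ceinnnot
Anagram = No


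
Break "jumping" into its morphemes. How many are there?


Word: "jumping"
Morphemes: jump / -ing
Each morpheme carries meaning
= 2 morphemes


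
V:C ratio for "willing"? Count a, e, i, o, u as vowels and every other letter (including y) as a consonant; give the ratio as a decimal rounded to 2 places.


Word: "willing"
Vowels (a,e,i,o,u): 2
Consonants: 5
Ratio = 2/5
= 0.40


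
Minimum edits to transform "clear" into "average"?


Word 1: "clear" (length 5)
Word 2: "average" (length 7)
One optimal edit sequence (insert/delete/substitute each cost 1):
  1. substitute 'c' -> 'a'  (+1)
  2. substitute 'l' -> 'v'  (+1)
  3. keep 'e'
  4. insert 'r'  (+1)
  5. keep 'a'
  6. insert 'g'  (+1)
  7. substitute 'r' -> 'e'  (+1)
Total edit operations: 5
Edit distance = 5


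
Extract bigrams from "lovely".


Word: "lovely" (length 6)
Number of bigrams = 6 - 2 + 1 = 5
  Position 0: "lo"
  Position 1: "ov"
  Position 2: "ve"
  Position 3: "el"
  Position 4: "ly"
Bigrams = "lo", "ov", "ve", "el", "ly"


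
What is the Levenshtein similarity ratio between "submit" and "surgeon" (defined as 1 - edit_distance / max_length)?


Word 1: "submit" (length 6)
Word 2: "surgeon" (length 7)
One optimal edit sequence:
  1. keep 's'
  2. keep 'u'
  3. insert 'r'  (+1)
  4. substitute 'b' -> 'g'  (+1)
  5. substitute 'm' -> 'e'  (+1)
  6. substitute 'i' -> 'o'  (+1)
  7. substitute 't' -> 'n'  (+1)
Edit distance = 5
Max length = max(6, 7) = 7
Similarity = 1 - 5/7
= 0.2857


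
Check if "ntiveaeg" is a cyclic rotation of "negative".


Word: "negative", Candidate: "ntiveaeg"
Method: check if candidate is substring of word+word
"negativenegative" contains "ntiveaeg"? No
Is rotation = No


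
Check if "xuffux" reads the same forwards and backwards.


Word: "xuffux"
Reversed: "xuffux"
Forward == Backward? xuffux == xuffux
Palindrome = Yes


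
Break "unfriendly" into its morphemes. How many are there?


Word: "unfriendly"
Morphemes: un- + friend + -ly
Each morpheme carries meaning
= 3 morphemes


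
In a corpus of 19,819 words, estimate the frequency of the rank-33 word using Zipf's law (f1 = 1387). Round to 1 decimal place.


Zipf's law: f(r) = f(1) / r
f(1) = 1387
f(33) = 1387 / 33
= 42.0 occurrences


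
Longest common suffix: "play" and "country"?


Word 1: "play"
Word 2: "country"
Comparing from end:
  Pos -1: 'y' == 'y'
  Pos -2: 'a' != 'r' (stop)
LCS = "y" (length 1)


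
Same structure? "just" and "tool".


Pattern of "just": [0, 1, 2, 3]
Pattern of "tool": [0, 1, 1, 2]
Patterns do not match
Same pattern = No


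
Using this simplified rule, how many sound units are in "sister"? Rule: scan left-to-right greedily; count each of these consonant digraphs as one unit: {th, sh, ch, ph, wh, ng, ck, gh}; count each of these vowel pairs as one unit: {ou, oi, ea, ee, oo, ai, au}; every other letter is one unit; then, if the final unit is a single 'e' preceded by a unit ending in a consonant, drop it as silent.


Word: "sister" (6 letters)
Left-to-right scan:
  (1) 's' (letter)
  (2) 'i' (letter)
  (3) 's' (letter)
  (4) 't' (letter)
  (5) 'e' (letter)
  (6) 'r' (letter)
Units from scan: 6
Sound units = 6 units


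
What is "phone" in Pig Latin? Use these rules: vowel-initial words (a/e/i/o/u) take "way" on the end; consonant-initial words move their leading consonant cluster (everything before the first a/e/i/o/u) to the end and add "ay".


Word: "phone"
Starts with consonant(s) → move to end, add 'ay'
Consonant cluster: "ph"
Pig Latin = "onephay"


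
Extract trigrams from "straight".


Word: "straight" (length 8)
Number of trigrams = 8 - 3 + 1 = 6
  Position 0: "str"
  Position 1: "tra"
  Position 2: "rai"
  Position 3: "aig"
  Position 4: "igh"
  Position 5: "ght"
Trigrams = "str", "tra", "rai", "aig", "igh", "ght"


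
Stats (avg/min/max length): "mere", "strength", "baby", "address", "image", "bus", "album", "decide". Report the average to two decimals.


Lengths: "mere"=4, "strength"=8, "baby"=4, "address"=7, "image"=5, "bus"=3, "album"=5, "decide"=6
Sum = 42, Count = 8
Average = 42/8 = 5.25
= avg=5.25, min=3, max=8


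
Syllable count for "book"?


Word: "book"
Syllable breakdown: book
Counting: 1 part
= 1 syllable


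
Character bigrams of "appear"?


Word: "appear" (length 6)
Number of bigrams = 6 - 2 + 1 = 5
  Position 0: "ap"
  Position 1: "pp"
  Position 2: "pe"
  Position 3: "ea"
  Position 4: "ar"
Bigrams = "ap", "pp", "pe", "ea", "ar"


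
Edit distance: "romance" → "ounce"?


Word 1: "romance" (length 7)
Word 2: "ounce" (length 5)
One optimal edit sequence (insert/delete/substitute each cost 1):
  1. delete 'r'  (+1)
  2. keep 'o'
  3. delete 'm'  (+1)
  4. substitute 'a' -> 'u'  (+1)
  5. keep 'n'
  6. keep 'c'
  7. keep 'e'
Total edit operations: 3
Edit distance = 3


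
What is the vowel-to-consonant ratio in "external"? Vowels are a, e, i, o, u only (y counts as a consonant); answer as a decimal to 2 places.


Word: "external"
Vowels (a,e,i,o,u): 3
Consonants: 5
Ratio = 3/5
= 0.60


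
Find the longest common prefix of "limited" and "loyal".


Word 1: "limited"
Word 2: "loyal"
Comparing from start:
  Pos 0: 'l' == 'l'
  Pos 1: 'i' != 'o' (stop)
LCP = "l" (length 1)


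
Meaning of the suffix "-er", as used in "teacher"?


Suffix: -er
Example: teacher = teach + -er
Meaning = one who / more


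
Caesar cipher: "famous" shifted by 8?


Word: "famous"
Shift: 8
Each letter → (letter + shift) mod 26:
  'f' (5) + 8 = 13 → 'n'
  'a' (0) + 8 = 8 → 'i'
  'm' (12) + 8 = 20 → 'u'
  'o' (14) + 8 = 22 → 'w'
  'u' (20) + 8 = 2 → 'c'
  's' (18) + 8 = 0 → 'a'
Result = "niuwca"


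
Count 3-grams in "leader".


Word: "leader" (length 6)
Number of 3-grams = length - 3 + 1 = 6 - 3 + 1
= 4


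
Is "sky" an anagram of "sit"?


Word 1: "sit" → sorted: ist
Word 2: "sky" → sorted: ksy
Same letters? ist != ksy
Anagram = No


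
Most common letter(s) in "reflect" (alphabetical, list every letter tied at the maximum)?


Word: "reflect"
Letter counts:
  'c': 1
  'e': 2
  'f': 1
  'l': 1
  'r': 1
  't': 1
Maximum count = 2
Most frequent = 'e' (2 times each)


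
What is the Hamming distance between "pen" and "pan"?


Comparing character by character (same length = 3):
  Pos 0: 'p' vs 'p' =
  Pos 1: 'e' vs 'a' !=
  Pos 2: 'n' vs 'n' =
Hamming distance = 1


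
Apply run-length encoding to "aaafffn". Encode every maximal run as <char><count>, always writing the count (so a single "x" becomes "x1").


String: "aaafffn"
Scanning for consecutive runs:
  'a' x 3
  'f' x 3
  'n' x 1
RLE = "a3f3n1"


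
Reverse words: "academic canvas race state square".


Original: "academic canvas race state square"
Words (1..n): academic | canvas | race | state | square
Reversed (n..1): square | state | race | canvas | academic
Result = "square state race canvas academic"


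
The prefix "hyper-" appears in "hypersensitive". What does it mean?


Prefix: hyper-
As in: hypersensitive -> hyper- + sensitive
Meaning = over / excessive


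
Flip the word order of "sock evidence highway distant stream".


Original: "sock evidence highway distant stream"
Words (1..n): sock | evidence | highway | distant | stream
Reversed (n..1): stream | distant | highway | evidence | sock
Result = "stream distant highway evidence sock"


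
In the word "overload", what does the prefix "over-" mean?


Prefix: over-
As in: overload -> over- + load
Meaning = excessive


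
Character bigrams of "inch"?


Word: "inch" (length 4)
Number of bigrams = 4 - 2 + 1 = 3
  Position 0: "in"
  Position 1: "nc"
  Position 2: "ch"
Bigrams = "in", "nc", "ch"


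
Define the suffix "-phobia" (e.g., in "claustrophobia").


Suffix: -phobia
Example: claustrophobia (claustro- + -phobia)
Meaning = fear of


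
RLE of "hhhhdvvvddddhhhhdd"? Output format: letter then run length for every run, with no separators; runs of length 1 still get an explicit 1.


String: "hhhhdvvvddddhhhhdd"
Scanning for consecutive runs:
  'h' x 4
  'd' x 1
  'v' x 3
  'd' x 4
  'h' x 4
  'd' x 2
RLE = "h4d1v3d4h4d2"


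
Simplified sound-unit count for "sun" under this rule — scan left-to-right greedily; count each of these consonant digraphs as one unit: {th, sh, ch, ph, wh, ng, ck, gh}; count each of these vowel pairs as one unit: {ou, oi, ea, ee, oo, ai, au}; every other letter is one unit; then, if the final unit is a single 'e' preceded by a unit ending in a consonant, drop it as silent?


Word: "sun" (3 letters)
Left-to-right scan:
  (1) 's' (letter)
  (2) 'u' (letter)
  (3) 'n' (letter)
Units from scan: 3
Sound units = 3 units


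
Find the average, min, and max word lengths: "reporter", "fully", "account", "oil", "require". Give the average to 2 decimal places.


Lengths: "reporter"=8, "fully"=5, "account"=7, "oil"=3, "require"=7
Sum = 30, Count = 5
Average = 30/5 = 6.00
= avg=6.00, min=3, max=8


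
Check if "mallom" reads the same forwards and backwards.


Word: "mallom"
Reversed: "mollam"
Forward == Backward? mallom != mollam
Palindrome = No


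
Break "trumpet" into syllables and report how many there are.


Word: "trumpet"
Syllable breakdown: trum | pet
Counting: 2 parts
= 2 syllables


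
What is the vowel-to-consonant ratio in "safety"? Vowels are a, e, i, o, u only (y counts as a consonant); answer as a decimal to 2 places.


Word: "safety"
Vowels (a,e,i,o,u): 2
Consonants: 4
Ratio = 2/4
= 0.50


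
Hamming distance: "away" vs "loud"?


Comparing character by character (same length = 4):
  Pos 0: 'a' vs 'l' !=
  Pos 1: 'w' vs 'o' !=
  Pos 2: 'a' vs 'u' !=
  Pos 3: 'y' vs 'd' !=
Hamming distance = 4


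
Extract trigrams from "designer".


Word: "designer" (length 8)
Number of trigrams = 8 - 3 + 1 = 6
  Position 0: "des"
  Position 1: "esi"
  Position 2: "sig"
  Position 3: "ign"
  Position 4: "gne"
  Position 5: "ner"
Trigrams = "des", "esi", "sig", "ign", "gne", "ner"


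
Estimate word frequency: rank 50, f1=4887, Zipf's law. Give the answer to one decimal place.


Zipf's law: f(r) = f(1) / r
f(1) = 4887
f(50) = 4887 / 50
= 97.7 occurrences


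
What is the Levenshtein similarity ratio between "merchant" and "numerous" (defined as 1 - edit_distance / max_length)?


Word 1: "merchant" (length 8)
Word 2: "numerous" (length 8)
One optimal edit sequence:
  1. insert 'n'  (+1)
  2. insert 'u'  (+1)
  3. keep 'm'
  4. keep 'e'
  5. keep 'r'
  6. delete 'c'  (+1)
  7. delete 'h'  (+1)
  8. substitute 'a' -> 'o'  (+1)
  9. substitute 'n' -> 'u'  (+1)
  10. substitute 't' -> 's'  (+1)
Edit distance = 7
Max length = max(8, 8) = 8
Similarity = 1 - 7/8
= 0.1250


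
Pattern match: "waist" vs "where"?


Pattern of "waist": [0, 1, 2, 3, 4]
Pattern of "where": [0, 1, 2, 3, 2]
Patterns do not match
Same pattern = No


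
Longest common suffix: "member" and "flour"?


Word 1: "member"
Word 2: "flour"
Comparing from end:
  Pos -1: 'r' == 'r'
  Pos -2: 'e' != 'u' (stop)
LCS = "r" (length 1)


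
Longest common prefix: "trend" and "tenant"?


Word 1: "trend"
Word 2: "tenant"
Comparing from start:
  Pos 0: 't' == 't'
  Pos 1: 'r' != 'e' (stop)
LCP = "t" (length 1)
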